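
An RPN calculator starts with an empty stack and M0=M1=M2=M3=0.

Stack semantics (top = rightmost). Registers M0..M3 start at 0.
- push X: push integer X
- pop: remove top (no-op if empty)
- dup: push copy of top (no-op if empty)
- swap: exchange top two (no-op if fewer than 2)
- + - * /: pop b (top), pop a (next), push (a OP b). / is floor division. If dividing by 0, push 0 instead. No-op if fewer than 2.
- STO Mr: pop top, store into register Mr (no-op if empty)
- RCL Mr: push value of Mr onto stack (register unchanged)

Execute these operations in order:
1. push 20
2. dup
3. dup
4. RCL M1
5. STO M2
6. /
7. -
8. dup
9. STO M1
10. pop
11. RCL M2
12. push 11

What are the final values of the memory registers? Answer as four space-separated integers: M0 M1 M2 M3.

Answer: 0 19 0 0

Derivation:
After op 1 (push 20): stack=[20] mem=[0,0,0,0]
After op 2 (dup): stack=[20,20] mem=[0,0,0,0]
After op 3 (dup): stack=[20,20,20] mem=[0,0,0,0]
After op 4 (RCL M1): stack=[20,20,20,0] mem=[0,0,0,0]
After op 5 (STO M2): stack=[20,20,20] mem=[0,0,0,0]
After op 6 (/): stack=[20,1] mem=[0,0,0,0]
After op 7 (-): stack=[19] mem=[0,0,0,0]
After op 8 (dup): stack=[19,19] mem=[0,0,0,0]
After op 9 (STO M1): stack=[19] mem=[0,19,0,0]
After op 10 (pop): stack=[empty] mem=[0,19,0,0]
After op 11 (RCL M2): stack=[0] mem=[0,19,0,0]
After op 12 (push 11): stack=[0,11] mem=[0,19,0,0]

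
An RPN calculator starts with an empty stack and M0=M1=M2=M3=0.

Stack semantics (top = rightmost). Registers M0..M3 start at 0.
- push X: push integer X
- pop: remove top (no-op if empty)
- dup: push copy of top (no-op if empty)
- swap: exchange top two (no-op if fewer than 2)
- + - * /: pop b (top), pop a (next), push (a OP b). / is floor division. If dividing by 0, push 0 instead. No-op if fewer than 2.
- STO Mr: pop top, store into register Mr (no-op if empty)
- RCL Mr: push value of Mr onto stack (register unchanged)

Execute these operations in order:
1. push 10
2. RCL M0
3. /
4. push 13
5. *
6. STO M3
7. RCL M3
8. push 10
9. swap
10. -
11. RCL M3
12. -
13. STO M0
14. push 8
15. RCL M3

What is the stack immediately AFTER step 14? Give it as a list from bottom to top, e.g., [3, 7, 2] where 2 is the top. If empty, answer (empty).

After op 1 (push 10): stack=[10] mem=[0,0,0,0]
After op 2 (RCL M0): stack=[10,0] mem=[0,0,0,0]
After op 3 (/): stack=[0] mem=[0,0,0,0]
After op 4 (push 13): stack=[0,13] mem=[0,0,0,0]
After op 5 (*): stack=[0] mem=[0,0,0,0]
After op 6 (STO M3): stack=[empty] mem=[0,0,0,0]
After op 7 (RCL M3): stack=[0] mem=[0,0,0,0]
After op 8 (push 10): stack=[0,10] mem=[0,0,0,0]
After op 9 (swap): stack=[10,0] mem=[0,0,0,0]
After op 10 (-): stack=[10] mem=[0,0,0,0]
After op 11 (RCL M3): stack=[10,0] mem=[0,0,0,0]
After op 12 (-): stack=[10] mem=[0,0,0,0]
After op 13 (STO M0): stack=[empty] mem=[10,0,0,0]
After op 14 (push 8): stack=[8] mem=[10,0,0,0]

[8]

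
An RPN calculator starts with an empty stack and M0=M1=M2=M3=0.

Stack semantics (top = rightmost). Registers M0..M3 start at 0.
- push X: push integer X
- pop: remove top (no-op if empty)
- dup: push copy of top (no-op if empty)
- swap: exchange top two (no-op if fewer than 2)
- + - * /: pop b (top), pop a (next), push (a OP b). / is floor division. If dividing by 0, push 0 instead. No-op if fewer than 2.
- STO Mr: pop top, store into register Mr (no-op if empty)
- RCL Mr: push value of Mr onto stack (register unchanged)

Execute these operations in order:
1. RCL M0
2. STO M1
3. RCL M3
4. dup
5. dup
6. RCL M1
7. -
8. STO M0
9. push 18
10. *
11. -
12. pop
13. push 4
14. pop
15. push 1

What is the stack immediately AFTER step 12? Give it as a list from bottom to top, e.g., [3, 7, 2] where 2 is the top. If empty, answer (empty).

After op 1 (RCL M0): stack=[0] mem=[0,0,0,0]
After op 2 (STO M1): stack=[empty] mem=[0,0,0,0]
After op 3 (RCL M3): stack=[0] mem=[0,0,0,0]
After op 4 (dup): stack=[0,0] mem=[0,0,0,0]
After op 5 (dup): stack=[0,0,0] mem=[0,0,0,0]
After op 6 (RCL M1): stack=[0,0,0,0] mem=[0,0,0,0]
After op 7 (-): stack=[0,0,0] mem=[0,0,0,0]
After op 8 (STO M0): stack=[0,0] mem=[0,0,0,0]
After op 9 (push 18): stack=[0,0,18] mem=[0,0,0,0]
After op 10 (*): stack=[0,0] mem=[0,0,0,0]
After op 11 (-): stack=[0] mem=[0,0,0,0]
After op 12 (pop): stack=[empty] mem=[0,0,0,0]

(empty)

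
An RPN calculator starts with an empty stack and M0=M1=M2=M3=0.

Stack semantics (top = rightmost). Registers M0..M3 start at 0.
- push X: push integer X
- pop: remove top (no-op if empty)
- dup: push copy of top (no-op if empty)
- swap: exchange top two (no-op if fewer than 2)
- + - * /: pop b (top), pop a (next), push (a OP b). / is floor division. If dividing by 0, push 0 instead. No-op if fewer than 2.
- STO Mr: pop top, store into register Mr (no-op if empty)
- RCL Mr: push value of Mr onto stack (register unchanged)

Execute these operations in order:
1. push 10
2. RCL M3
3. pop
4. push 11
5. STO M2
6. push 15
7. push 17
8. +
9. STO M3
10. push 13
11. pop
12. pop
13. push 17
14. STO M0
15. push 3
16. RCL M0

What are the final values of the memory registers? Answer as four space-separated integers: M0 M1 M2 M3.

After op 1 (push 10): stack=[10] mem=[0,0,0,0]
After op 2 (RCL M3): stack=[10,0] mem=[0,0,0,0]
After op 3 (pop): stack=[10] mem=[0,0,0,0]
After op 4 (push 11): stack=[10,11] mem=[0,0,0,0]
After op 5 (STO M2): stack=[10] mem=[0,0,11,0]
After op 6 (push 15): stack=[10,15] mem=[0,0,11,0]
After op 7 (push 17): stack=[10,15,17] mem=[0,0,11,0]
After op 8 (+): stack=[10,32] mem=[0,0,11,0]
After op 9 (STO M3): stack=[10] mem=[0,0,11,32]
After op 10 (push 13): stack=[10,13] mem=[0,0,11,32]
After op 11 (pop): stack=[10] mem=[0,0,11,32]
After op 12 (pop): stack=[empty] mem=[0,0,11,32]
After op 13 (push 17): stack=[17] mem=[0,0,11,32]
After op 14 (STO M0): stack=[empty] mem=[17,0,11,32]
After op 15 (push 3): stack=[3] mem=[17,0,11,32]
After op 16 (RCL M0): stack=[3,17] mem=[17,0,11,32]

Answer: 17 0 11 32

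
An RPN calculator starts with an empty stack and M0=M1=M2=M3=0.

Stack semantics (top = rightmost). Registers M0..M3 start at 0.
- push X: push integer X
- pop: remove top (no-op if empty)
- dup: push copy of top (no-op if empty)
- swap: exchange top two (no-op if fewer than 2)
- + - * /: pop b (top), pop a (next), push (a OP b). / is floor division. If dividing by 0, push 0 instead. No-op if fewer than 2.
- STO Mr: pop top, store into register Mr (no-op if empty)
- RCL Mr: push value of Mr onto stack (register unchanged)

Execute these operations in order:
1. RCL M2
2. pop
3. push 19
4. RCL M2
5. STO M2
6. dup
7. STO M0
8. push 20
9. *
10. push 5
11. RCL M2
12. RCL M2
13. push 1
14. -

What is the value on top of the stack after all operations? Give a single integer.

After op 1 (RCL M2): stack=[0] mem=[0,0,0,0]
After op 2 (pop): stack=[empty] mem=[0,0,0,0]
After op 3 (push 19): stack=[19] mem=[0,0,0,0]
After op 4 (RCL M2): stack=[19,0] mem=[0,0,0,0]
After op 5 (STO M2): stack=[19] mem=[0,0,0,0]
After op 6 (dup): stack=[19,19] mem=[0,0,0,0]
After op 7 (STO M0): stack=[19] mem=[19,0,0,0]
After op 8 (push 20): stack=[19,20] mem=[19,0,0,0]
After op 9 (*): stack=[380] mem=[19,0,0,0]
After op 10 (push 5): stack=[380,5] mem=[19,0,0,0]
After op 11 (RCL M2): stack=[380,5,0] mem=[19,0,0,0]
After op 12 (RCL M2): stack=[380,5,0,0] mem=[19,0,0,0]
After op 13 (push 1): stack=[380,5,0,0,1] mem=[19,0,0,0]
After op 14 (-): stack=[380,5,0,-1] mem=[19,0,0,0]

Answer: -1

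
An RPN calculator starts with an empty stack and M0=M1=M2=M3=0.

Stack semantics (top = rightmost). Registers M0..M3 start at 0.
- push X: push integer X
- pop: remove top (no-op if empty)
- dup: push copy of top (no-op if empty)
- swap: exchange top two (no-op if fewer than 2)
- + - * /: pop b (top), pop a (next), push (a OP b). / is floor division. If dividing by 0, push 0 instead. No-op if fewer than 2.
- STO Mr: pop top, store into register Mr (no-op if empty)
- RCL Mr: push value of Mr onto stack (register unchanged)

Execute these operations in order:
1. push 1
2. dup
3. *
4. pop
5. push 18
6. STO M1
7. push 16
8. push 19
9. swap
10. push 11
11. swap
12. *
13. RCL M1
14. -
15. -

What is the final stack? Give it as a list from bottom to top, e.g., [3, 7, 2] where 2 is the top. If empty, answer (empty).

Answer: [-139]

Derivation:
After op 1 (push 1): stack=[1] mem=[0,0,0,0]
After op 2 (dup): stack=[1,1] mem=[0,0,0,0]
After op 3 (*): stack=[1] mem=[0,0,0,0]
After op 4 (pop): stack=[empty] mem=[0,0,0,0]
After op 5 (push 18): stack=[18] mem=[0,0,0,0]
After op 6 (STO M1): stack=[empty] mem=[0,18,0,0]
After op 7 (push 16): stack=[16] mem=[0,18,0,0]
After op 8 (push 19): stack=[16,19] mem=[0,18,0,0]
After op 9 (swap): stack=[19,16] mem=[0,18,0,0]
After op 10 (push 11): stack=[19,16,11] mem=[0,18,0,0]
After op 11 (swap): stack=[19,11,16] mem=[0,18,0,0]
After op 12 (*): stack=[19,176] mem=[0,18,0,0]
After op 13 (RCL M1): stack=[19,176,18] mem=[0,18,0,0]
After op 14 (-): stack=[19,158] mem=[0,18,0,0]
After op 15 (-): stack=[-139] mem=[0,18,0,0]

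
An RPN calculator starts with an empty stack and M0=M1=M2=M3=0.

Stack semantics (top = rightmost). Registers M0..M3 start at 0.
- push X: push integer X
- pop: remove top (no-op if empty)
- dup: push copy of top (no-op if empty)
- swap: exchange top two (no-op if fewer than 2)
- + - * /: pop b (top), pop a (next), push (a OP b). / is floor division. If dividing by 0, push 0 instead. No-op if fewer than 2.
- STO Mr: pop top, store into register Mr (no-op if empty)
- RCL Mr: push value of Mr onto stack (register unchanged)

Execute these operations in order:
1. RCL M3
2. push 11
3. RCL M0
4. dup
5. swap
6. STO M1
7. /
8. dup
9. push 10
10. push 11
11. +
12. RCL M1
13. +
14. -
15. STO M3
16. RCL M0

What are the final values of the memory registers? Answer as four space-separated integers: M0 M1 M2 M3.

After op 1 (RCL M3): stack=[0] mem=[0,0,0,0]
After op 2 (push 11): stack=[0,11] mem=[0,0,0,0]
After op 3 (RCL M0): stack=[0,11,0] mem=[0,0,0,0]
After op 4 (dup): stack=[0,11,0,0] mem=[0,0,0,0]
After op 5 (swap): stack=[0,11,0,0] mem=[0,0,0,0]
After op 6 (STO M1): stack=[0,11,0] mem=[0,0,0,0]
After op 7 (/): stack=[0,0] mem=[0,0,0,0]
After op 8 (dup): stack=[0,0,0] mem=[0,0,0,0]
After op 9 (push 10): stack=[0,0,0,10] mem=[0,0,0,0]
After op 10 (push 11): stack=[0,0,0,10,11] mem=[0,0,0,0]
After op 11 (+): stack=[0,0,0,21] mem=[0,0,0,0]
After op 12 (RCL M1): stack=[0,0,0,21,0] mem=[0,0,0,0]
After op 13 (+): stack=[0,0,0,21] mem=[0,0,0,0]
After op 14 (-): stack=[0,0,-21] mem=[0,0,0,0]
After op 15 (STO M3): stack=[0,0] mem=[0,0,0,-21]
After op 16 (RCL M0): stack=[0,0,0] mem=[0,0,0,-21]

Answer: 0 0 0 -21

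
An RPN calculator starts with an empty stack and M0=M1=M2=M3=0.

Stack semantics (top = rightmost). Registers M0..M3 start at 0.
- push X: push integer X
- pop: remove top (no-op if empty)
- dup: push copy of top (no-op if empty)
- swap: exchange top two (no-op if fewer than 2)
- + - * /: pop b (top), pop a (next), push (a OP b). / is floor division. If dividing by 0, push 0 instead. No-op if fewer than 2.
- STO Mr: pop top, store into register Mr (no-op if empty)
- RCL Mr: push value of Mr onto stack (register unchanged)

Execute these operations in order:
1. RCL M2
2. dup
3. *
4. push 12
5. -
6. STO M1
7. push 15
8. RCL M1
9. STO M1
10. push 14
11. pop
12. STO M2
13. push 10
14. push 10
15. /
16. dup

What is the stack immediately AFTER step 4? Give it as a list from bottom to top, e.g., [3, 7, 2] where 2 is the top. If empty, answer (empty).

After op 1 (RCL M2): stack=[0] mem=[0,0,0,0]
After op 2 (dup): stack=[0,0] mem=[0,0,0,0]
After op 3 (*): stack=[0] mem=[0,0,0,0]
After op 4 (push 12): stack=[0,12] mem=[0,0,0,0]

[0, 12]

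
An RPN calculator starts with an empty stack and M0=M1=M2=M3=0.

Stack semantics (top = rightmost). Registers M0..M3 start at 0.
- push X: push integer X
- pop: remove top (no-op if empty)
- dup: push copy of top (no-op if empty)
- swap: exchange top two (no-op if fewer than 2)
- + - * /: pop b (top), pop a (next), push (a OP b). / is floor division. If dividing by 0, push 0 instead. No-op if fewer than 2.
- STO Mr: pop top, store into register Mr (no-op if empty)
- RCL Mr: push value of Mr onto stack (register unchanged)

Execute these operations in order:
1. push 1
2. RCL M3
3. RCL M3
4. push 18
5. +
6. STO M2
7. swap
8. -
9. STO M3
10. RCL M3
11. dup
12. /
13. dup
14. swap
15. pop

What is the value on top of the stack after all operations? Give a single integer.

After op 1 (push 1): stack=[1] mem=[0,0,0,0]
After op 2 (RCL M3): stack=[1,0] mem=[0,0,0,0]
After op 3 (RCL M3): stack=[1,0,0] mem=[0,0,0,0]
After op 4 (push 18): stack=[1,0,0,18] mem=[0,0,0,0]
After op 5 (+): stack=[1,0,18] mem=[0,0,0,0]
After op 6 (STO M2): stack=[1,0] mem=[0,0,18,0]
After op 7 (swap): stack=[0,1] mem=[0,0,18,0]
After op 8 (-): stack=[-1] mem=[0,0,18,0]
After op 9 (STO M3): stack=[empty] mem=[0,0,18,-1]
After op 10 (RCL M3): stack=[-1] mem=[0,0,18,-1]
After op 11 (dup): stack=[-1,-1] mem=[0,0,18,-1]
After op 12 (/): stack=[1] mem=[0,0,18,-1]
After op 13 (dup): stack=[1,1] mem=[0,0,18,-1]
After op 14 (swap): stack=[1,1] mem=[0,0,18,-1]
After op 15 (pop): stack=[1] mem=[0,0,18,-1]

Answer: 1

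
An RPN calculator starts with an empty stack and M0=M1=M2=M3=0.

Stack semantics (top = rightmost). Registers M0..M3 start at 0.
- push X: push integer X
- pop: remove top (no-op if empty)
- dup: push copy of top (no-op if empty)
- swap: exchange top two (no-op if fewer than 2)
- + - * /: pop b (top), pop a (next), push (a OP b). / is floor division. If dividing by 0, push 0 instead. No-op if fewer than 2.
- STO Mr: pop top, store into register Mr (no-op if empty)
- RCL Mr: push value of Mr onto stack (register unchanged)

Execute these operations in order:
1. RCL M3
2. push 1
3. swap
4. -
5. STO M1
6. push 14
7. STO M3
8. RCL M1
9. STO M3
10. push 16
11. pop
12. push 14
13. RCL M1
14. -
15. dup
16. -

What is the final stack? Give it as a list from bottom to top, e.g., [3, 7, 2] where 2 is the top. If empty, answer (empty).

After op 1 (RCL M3): stack=[0] mem=[0,0,0,0]
After op 2 (push 1): stack=[0,1] mem=[0,0,0,0]
After op 3 (swap): stack=[1,0] mem=[0,0,0,0]
After op 4 (-): stack=[1] mem=[0,0,0,0]
After op 5 (STO M1): stack=[empty] mem=[0,1,0,0]
After op 6 (push 14): stack=[14] mem=[0,1,0,0]
After op 7 (STO M3): stack=[empty] mem=[0,1,0,14]
After op 8 (RCL M1): stack=[1] mem=[0,1,0,14]
After op 9 (STO M3): stack=[empty] mem=[0,1,0,1]
After op 10 (push 16): stack=[16] mem=[0,1,0,1]
After op 11 (pop): stack=[empty] mem=[0,1,0,1]
After op 12 (push 14): stack=[14] mem=[0,1,0,1]
After op 13 (RCL M1): stack=[14,1] mem=[0,1,0,1]
After op 14 (-): stack=[13] mem=[0,1,0,1]
After op 15 (dup): stack=[13,13] mem=[0,1,0,1]
After op 16 (-): stack=[0] mem=[0,1,0,1]

Answer: [0]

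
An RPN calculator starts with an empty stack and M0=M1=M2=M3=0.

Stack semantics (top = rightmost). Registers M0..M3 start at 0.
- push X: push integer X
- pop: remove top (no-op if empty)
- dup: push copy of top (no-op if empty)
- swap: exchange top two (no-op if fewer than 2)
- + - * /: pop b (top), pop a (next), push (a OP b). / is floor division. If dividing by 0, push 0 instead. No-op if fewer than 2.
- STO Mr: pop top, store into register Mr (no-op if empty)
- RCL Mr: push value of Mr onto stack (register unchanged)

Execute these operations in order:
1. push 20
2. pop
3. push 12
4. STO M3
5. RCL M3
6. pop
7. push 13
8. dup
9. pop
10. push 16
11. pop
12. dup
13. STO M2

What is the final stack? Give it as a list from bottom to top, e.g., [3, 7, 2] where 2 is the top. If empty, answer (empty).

Answer: [13]

Derivation:
After op 1 (push 20): stack=[20] mem=[0,0,0,0]
After op 2 (pop): stack=[empty] mem=[0,0,0,0]
After op 3 (push 12): stack=[12] mem=[0,0,0,0]
After op 4 (STO M3): stack=[empty] mem=[0,0,0,12]
After op 5 (RCL M3): stack=[12] mem=[0,0,0,12]
After op 6 (pop): stack=[empty] mem=[0,0,0,12]
After op 7 (push 13): stack=[13] mem=[0,0,0,12]
After op 8 (dup): stack=[13,13] mem=[0,0,0,12]
After op 9 (pop): stack=[13] mem=[0,0,0,12]
After op 10 (push 16): stack=[13,16] mem=[0,0,0,12]
After op 11 (pop): stack=[13] mem=[0,0,0,12]
After op 12 (dup): stack=[13,13] mem=[0,0,0,12]
After op 13 (STO M2): stack=[13] mem=[0,0,13,12]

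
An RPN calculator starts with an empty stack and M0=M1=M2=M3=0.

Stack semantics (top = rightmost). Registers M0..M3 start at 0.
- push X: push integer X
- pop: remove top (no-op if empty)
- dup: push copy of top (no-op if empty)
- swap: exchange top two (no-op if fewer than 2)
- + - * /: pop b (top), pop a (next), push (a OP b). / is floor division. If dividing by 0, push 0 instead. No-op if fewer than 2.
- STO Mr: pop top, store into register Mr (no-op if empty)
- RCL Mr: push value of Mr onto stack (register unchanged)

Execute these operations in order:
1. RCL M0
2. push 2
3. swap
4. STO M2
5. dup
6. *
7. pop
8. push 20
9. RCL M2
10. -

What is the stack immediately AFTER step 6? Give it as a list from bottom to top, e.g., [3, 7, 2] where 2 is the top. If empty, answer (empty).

After op 1 (RCL M0): stack=[0] mem=[0,0,0,0]
After op 2 (push 2): stack=[0,2] mem=[0,0,0,0]
After op 3 (swap): stack=[2,0] mem=[0,0,0,0]
After op 4 (STO M2): stack=[2] mem=[0,0,0,0]
After op 5 (dup): stack=[2,2] mem=[0,0,0,0]
After op 6 (*): stack=[4] mem=[0,0,0,0]

[4]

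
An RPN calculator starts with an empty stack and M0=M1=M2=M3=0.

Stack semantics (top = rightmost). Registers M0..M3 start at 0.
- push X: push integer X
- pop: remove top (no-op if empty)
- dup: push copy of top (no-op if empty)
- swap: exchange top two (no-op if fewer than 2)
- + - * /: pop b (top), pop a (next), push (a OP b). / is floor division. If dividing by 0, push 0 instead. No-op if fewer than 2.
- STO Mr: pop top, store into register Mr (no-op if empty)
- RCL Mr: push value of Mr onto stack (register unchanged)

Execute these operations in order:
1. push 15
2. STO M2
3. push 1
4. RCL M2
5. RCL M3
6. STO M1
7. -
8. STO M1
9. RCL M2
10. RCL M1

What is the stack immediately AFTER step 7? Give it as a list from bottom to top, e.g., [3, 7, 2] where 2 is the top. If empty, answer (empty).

After op 1 (push 15): stack=[15] mem=[0,0,0,0]
After op 2 (STO M2): stack=[empty] mem=[0,0,15,0]
After op 3 (push 1): stack=[1] mem=[0,0,15,0]
After op 4 (RCL M2): stack=[1,15] mem=[0,0,15,0]
After op 5 (RCL M3): stack=[1,15,0] mem=[0,0,15,0]
After op 6 (STO M1): stack=[1,15] mem=[0,0,15,0]
After op 7 (-): stack=[-14] mem=[0,0,15,0]

[-14]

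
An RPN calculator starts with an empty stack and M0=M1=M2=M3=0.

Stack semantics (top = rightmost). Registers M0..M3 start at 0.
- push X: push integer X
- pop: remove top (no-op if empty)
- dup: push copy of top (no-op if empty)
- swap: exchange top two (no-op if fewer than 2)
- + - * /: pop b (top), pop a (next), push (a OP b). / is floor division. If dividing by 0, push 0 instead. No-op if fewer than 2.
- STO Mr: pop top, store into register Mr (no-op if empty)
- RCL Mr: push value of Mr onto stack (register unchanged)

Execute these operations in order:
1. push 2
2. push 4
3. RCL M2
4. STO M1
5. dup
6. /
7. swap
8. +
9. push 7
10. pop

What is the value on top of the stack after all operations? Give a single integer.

Answer: 3

Derivation:
After op 1 (push 2): stack=[2] mem=[0,0,0,0]
After op 2 (push 4): stack=[2,4] mem=[0,0,0,0]
After op 3 (RCL M2): stack=[2,4,0] mem=[0,0,0,0]
After op 4 (STO M1): stack=[2,4] mem=[0,0,0,0]
After op 5 (dup): stack=[2,4,4] mem=[0,0,0,0]
After op 6 (/): stack=[2,1] mem=[0,0,0,0]
After op 7 (swap): stack=[1,2] mem=[0,0,0,0]
After op 8 (+): stack=[3] mem=[0,0,0,0]
After op 9 (push 7): stack=[3,7] mem=[0,0,0,0]
After op 10 (pop): stack=[3] mem=[0,0,0,0]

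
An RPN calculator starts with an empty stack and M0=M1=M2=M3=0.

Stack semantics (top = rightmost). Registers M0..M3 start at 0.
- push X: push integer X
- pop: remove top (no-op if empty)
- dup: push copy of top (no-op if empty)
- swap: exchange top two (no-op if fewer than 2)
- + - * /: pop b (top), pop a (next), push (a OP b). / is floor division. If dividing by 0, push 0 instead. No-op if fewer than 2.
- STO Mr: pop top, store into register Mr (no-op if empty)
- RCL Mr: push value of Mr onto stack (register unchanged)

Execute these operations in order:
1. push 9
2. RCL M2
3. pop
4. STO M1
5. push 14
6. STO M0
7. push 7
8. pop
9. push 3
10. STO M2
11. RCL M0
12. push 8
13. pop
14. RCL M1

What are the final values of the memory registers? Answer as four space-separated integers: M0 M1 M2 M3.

Answer: 14 9 3 0

Derivation:
After op 1 (push 9): stack=[9] mem=[0,0,0,0]
After op 2 (RCL M2): stack=[9,0] mem=[0,0,0,0]
After op 3 (pop): stack=[9] mem=[0,0,0,0]
After op 4 (STO M1): stack=[empty] mem=[0,9,0,0]
After op 5 (push 14): stack=[14] mem=[0,9,0,0]
After op 6 (STO M0): stack=[empty] mem=[14,9,0,0]
After op 7 (push 7): stack=[7] mem=[14,9,0,0]
After op 8 (pop): stack=[empty] mem=[14,9,0,0]
After op 9 (push 3): stack=[3] mem=[14,9,0,0]
After op 10 (STO M2): stack=[empty] mem=[14,9,3,0]
After op 11 (RCL M0): stack=[14] mem=[14,9,3,0]
After op 12 (push 8): stack=[14,8] mem=[14,9,3,0]
After op 13 (pop): stack=[14] mem=[14,9,3,0]
After op 14 (RCL M1): stack=[14,9] mem=[14,9,3,0]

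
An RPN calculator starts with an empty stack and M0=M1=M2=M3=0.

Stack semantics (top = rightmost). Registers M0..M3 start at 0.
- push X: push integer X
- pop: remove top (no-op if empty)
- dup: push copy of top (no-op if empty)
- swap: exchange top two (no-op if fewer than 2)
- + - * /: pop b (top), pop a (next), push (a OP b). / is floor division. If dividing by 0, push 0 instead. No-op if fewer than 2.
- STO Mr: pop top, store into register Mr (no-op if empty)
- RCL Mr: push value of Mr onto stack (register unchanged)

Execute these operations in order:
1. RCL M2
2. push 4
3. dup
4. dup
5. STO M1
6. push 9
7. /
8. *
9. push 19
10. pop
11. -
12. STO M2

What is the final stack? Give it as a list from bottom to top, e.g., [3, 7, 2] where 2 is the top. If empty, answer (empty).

Answer: (empty)

Derivation:
After op 1 (RCL M2): stack=[0] mem=[0,0,0,0]
After op 2 (push 4): stack=[0,4] mem=[0,0,0,0]
After op 3 (dup): stack=[0,4,4] mem=[0,0,0,0]
After op 4 (dup): stack=[0,4,4,4] mem=[0,0,0,0]
After op 5 (STO M1): stack=[0,4,4] mem=[0,4,0,0]
After op 6 (push 9): stack=[0,4,4,9] mem=[0,4,0,0]
After op 7 (/): stack=[0,4,0] mem=[0,4,0,0]
After op 8 (*): stack=[0,0] mem=[0,4,0,0]
After op 9 (push 19): stack=[0,0,19] mem=[0,4,0,0]
After op 10 (pop): stack=[0,0] mem=[0,4,0,0]
After op 11 (-): stack=[0] mem=[0,4,0,0]
After op 12 (STO M2): stack=[empty] mem=[0,4,0,0]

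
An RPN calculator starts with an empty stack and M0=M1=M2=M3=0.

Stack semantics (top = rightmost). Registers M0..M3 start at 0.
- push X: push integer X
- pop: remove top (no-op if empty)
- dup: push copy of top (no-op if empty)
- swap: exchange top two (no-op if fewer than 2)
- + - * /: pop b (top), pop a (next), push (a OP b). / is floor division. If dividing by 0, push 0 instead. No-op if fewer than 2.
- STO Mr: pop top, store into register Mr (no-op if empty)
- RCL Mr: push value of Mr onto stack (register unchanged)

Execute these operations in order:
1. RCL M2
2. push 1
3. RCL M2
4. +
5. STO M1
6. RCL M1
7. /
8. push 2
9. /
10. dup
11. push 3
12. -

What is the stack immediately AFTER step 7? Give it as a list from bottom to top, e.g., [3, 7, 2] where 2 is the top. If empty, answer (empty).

After op 1 (RCL M2): stack=[0] mem=[0,0,0,0]
After op 2 (push 1): stack=[0,1] mem=[0,0,0,0]
After op 3 (RCL M2): stack=[0,1,0] mem=[0,0,0,0]
After op 4 (+): stack=[0,1] mem=[0,0,0,0]
After op 5 (STO M1): stack=[0] mem=[0,1,0,0]
After op 6 (RCL M1): stack=[0,1] mem=[0,1,0,0]
After op 7 (/): stack=[0] mem=[0,1,0,0]

[0]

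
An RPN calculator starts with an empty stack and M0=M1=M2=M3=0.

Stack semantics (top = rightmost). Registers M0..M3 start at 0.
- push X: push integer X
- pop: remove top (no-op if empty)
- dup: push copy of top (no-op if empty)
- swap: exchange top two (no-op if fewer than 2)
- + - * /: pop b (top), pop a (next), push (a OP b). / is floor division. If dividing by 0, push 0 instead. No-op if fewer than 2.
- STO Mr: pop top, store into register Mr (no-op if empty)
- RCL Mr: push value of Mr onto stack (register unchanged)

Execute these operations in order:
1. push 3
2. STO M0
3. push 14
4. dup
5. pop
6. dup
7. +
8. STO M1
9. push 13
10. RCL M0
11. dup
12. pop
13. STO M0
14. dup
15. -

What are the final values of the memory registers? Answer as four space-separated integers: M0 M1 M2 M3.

Answer: 3 28 0 0

Derivation:
After op 1 (push 3): stack=[3] mem=[0,0,0,0]
After op 2 (STO M0): stack=[empty] mem=[3,0,0,0]
After op 3 (push 14): stack=[14] mem=[3,0,0,0]
After op 4 (dup): stack=[14,14] mem=[3,0,0,0]
After op 5 (pop): stack=[14] mem=[3,0,0,0]
After op 6 (dup): stack=[14,14] mem=[3,0,0,0]
After op 7 (+): stack=[28] mem=[3,0,0,0]
After op 8 (STO M1): stack=[empty] mem=[3,28,0,0]
After op 9 (push 13): stack=[13] mem=[3,28,0,0]
After op 10 (RCL M0): stack=[13,3] mem=[3,28,0,0]
After op 11 (dup): stack=[13,3,3] mem=[3,28,0,0]
After op 12 (pop): stack=[13,3] mem=[3,28,0,0]
After op 13 (STO M0): stack=[13] mem=[3,28,0,0]
After op 14 (dup): stack=[13,13] mem=[3,28,0,0]
After op 15 (-): stack=[0] mem=[3,28,0,0]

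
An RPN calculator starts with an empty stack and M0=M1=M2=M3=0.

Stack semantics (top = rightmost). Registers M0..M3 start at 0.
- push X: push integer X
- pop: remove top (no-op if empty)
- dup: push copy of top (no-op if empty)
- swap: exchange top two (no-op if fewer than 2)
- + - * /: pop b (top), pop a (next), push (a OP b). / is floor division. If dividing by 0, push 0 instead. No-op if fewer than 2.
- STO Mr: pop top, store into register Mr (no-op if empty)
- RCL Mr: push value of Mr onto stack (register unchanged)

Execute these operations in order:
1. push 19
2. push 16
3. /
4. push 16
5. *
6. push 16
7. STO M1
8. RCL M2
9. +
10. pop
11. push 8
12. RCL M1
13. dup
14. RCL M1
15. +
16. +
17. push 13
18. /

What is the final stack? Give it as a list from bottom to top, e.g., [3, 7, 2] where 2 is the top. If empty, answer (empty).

Answer: [8, 3]

Derivation:
After op 1 (push 19): stack=[19] mem=[0,0,0,0]
After op 2 (push 16): stack=[19,16] mem=[0,0,0,0]
After op 3 (/): stack=[1] mem=[0,0,0,0]
After op 4 (push 16): stack=[1,16] mem=[0,0,0,0]
After op 5 (*): stack=[16] mem=[0,0,0,0]
After op 6 (push 16): stack=[16,16] mem=[0,0,0,0]
After op 7 (STO M1): stack=[16] mem=[0,16,0,0]
After op 8 (RCL M2): stack=[16,0] mem=[0,16,0,0]
After op 9 (+): stack=[16] mem=[0,16,0,0]
After op 10 (pop): stack=[empty] mem=[0,16,0,0]
After op 11 (push 8): stack=[8] mem=[0,16,0,0]
After op 12 (RCL M1): stack=[8,16] mem=[0,16,0,0]
After op 13 (dup): stack=[8,16,16] mem=[0,16,0,0]
After op 14 (RCL M1): stack=[8,16,16,16] mem=[0,16,0,0]
After op 15 (+): stack=[8,16,32] mem=[0,16,0,0]
After op 16 (+): stack=[8,48] mem=[0,16,0,0]
After op 17 (push 13): stack=[8,48,13] mem=[0,16,0,0]
After op 18 (/): stack=[8,3] mem=[0,16,0,0]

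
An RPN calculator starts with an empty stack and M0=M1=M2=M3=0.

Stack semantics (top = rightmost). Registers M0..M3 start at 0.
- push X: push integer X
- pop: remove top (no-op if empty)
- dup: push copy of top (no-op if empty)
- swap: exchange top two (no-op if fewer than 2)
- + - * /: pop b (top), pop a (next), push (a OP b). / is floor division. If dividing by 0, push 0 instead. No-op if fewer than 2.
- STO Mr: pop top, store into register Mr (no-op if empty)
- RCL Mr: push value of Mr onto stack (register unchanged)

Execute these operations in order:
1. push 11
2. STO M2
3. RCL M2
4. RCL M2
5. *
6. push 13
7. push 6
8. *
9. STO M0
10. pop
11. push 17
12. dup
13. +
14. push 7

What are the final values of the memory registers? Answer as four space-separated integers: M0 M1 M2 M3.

Answer: 78 0 11 0

Derivation:
After op 1 (push 11): stack=[11] mem=[0,0,0,0]
After op 2 (STO M2): stack=[empty] mem=[0,0,11,0]
After op 3 (RCL M2): stack=[11] mem=[0,0,11,0]
After op 4 (RCL M2): stack=[11,11] mem=[0,0,11,0]
After op 5 (*): stack=[121] mem=[0,0,11,0]
After op 6 (push 13): stack=[121,13] mem=[0,0,11,0]
After op 7 (push 6): stack=[121,13,6] mem=[0,0,11,0]
After op 8 (*): stack=[121,78] mem=[0,0,11,0]
After op 9 (STO M0): stack=[121] mem=[78,0,11,0]
After op 10 (pop): stack=[empty] mem=[78,0,11,0]
After op 11 (push 17): stack=[17] mem=[78,0,11,0]
After op 12 (dup): stack=[17,17] mem=[78,0,11,0]
After op 13 (+): stack=[34] mem=[78,0,11,0]
After op 14 (push 7): stack=[34,7] mem=[78,0,11,0]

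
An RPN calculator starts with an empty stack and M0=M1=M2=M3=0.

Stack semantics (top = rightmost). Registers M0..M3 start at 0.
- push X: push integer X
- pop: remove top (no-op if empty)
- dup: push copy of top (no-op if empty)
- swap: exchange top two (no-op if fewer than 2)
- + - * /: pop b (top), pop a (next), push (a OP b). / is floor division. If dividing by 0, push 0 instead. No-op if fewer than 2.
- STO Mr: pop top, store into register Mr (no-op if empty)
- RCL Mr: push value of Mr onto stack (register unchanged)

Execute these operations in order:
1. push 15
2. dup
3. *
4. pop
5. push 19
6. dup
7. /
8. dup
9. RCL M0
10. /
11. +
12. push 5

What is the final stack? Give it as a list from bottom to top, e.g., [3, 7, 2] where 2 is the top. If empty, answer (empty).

Answer: [1, 5]

Derivation:
After op 1 (push 15): stack=[15] mem=[0,0,0,0]
After op 2 (dup): stack=[15,15] mem=[0,0,0,0]
After op 3 (*): stack=[225] mem=[0,0,0,0]
After op 4 (pop): stack=[empty] mem=[0,0,0,0]
After op 5 (push 19): stack=[19] mem=[0,0,0,0]
After op 6 (dup): stack=[19,19] mem=[0,0,0,0]
After op 7 (/): stack=[1] mem=[0,0,0,0]
After op 8 (dup): stack=[1,1] mem=[0,0,0,0]
After op 9 (RCL M0): stack=[1,1,0] mem=[0,0,0,0]
After op 10 (/): stack=[1,0] mem=[0,0,0,0]
After op 11 (+): stack=[1] mem=[0,0,0,0]
After op 12 (push 5): stack=[1,5] mem=[0,0,0,0]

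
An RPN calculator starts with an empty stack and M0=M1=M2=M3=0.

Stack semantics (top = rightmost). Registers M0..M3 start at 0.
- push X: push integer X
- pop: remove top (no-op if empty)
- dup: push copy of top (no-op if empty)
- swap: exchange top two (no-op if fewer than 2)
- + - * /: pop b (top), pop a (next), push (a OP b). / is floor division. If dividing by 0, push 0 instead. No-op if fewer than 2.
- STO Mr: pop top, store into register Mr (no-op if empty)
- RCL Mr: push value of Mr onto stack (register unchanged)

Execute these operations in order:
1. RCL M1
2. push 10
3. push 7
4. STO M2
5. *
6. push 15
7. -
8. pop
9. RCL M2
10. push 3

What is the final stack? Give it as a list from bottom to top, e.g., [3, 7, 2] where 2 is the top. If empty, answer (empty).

After op 1 (RCL M1): stack=[0] mem=[0,0,0,0]
After op 2 (push 10): stack=[0,10] mem=[0,0,0,0]
After op 3 (push 7): stack=[0,10,7] mem=[0,0,0,0]
After op 4 (STO M2): stack=[0,10] mem=[0,0,7,0]
After op 5 (*): stack=[0] mem=[0,0,7,0]
After op 6 (push 15): stack=[0,15] mem=[0,0,7,0]
After op 7 (-): stack=[-15] mem=[0,0,7,0]
After op 8 (pop): stack=[empty] mem=[0,0,7,0]
After op 9 (RCL M2): stack=[7] mem=[0,0,7,0]
After op 10 (push 3): stack=[7,3] mem=[0,0,7,0]

Answer: [7, 3]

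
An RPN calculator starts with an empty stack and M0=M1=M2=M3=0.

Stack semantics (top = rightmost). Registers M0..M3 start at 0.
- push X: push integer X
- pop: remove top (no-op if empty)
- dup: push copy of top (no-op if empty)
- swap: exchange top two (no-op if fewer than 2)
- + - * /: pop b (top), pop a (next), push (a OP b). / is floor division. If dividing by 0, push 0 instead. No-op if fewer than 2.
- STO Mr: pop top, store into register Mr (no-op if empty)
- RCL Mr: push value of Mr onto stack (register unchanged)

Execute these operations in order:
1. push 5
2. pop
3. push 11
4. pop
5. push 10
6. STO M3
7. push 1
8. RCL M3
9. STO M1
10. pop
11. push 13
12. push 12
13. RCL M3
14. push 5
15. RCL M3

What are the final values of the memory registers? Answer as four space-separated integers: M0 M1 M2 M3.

Answer: 0 10 0 10

Derivation:
After op 1 (push 5): stack=[5] mem=[0,0,0,0]
After op 2 (pop): stack=[empty] mem=[0,0,0,0]
After op 3 (push 11): stack=[11] mem=[0,0,0,0]
After op 4 (pop): stack=[empty] mem=[0,0,0,0]
After op 5 (push 10): stack=[10] mem=[0,0,0,0]
After op 6 (STO M3): stack=[empty] mem=[0,0,0,10]
After op 7 (push 1): stack=[1] mem=[0,0,0,10]
After op 8 (RCL M3): stack=[1,10] mem=[0,0,0,10]
After op 9 (STO M1): stack=[1] mem=[0,10,0,10]
After op 10 (pop): stack=[empty] mem=[0,10,0,10]
After op 11 (push 13): stack=[13] mem=[0,10,0,10]
After op 12 (push 12): stack=[13,12] mem=[0,10,0,10]
After op 13 (RCL M3): stack=[13,12,10] mem=[0,10,0,10]
After op 14 (push 5): stack=[13,12,10,5] mem=[0,10,0,10]
After op 15 (RCL M3): stack=[13,12,10,5,10] mem=[0,10,0,10]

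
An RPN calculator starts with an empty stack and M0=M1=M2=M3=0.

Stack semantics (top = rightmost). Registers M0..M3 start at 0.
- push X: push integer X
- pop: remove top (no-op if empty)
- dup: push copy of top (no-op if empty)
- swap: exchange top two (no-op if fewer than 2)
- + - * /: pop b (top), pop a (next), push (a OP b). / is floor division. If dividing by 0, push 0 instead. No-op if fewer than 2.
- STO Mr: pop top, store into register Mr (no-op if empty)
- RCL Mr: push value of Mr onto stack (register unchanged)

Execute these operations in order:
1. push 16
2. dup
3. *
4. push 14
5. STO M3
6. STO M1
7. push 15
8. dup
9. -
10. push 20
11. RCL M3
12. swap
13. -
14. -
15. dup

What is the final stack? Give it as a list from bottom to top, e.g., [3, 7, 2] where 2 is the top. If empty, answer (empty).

Answer: [6, 6]

Derivation:
After op 1 (push 16): stack=[16] mem=[0,0,0,0]
After op 2 (dup): stack=[16,16] mem=[0,0,0,0]
After op 3 (*): stack=[256] mem=[0,0,0,0]
After op 4 (push 14): stack=[256,14] mem=[0,0,0,0]
After op 5 (STO M3): stack=[256] mem=[0,0,0,14]
After op 6 (STO M1): stack=[empty] mem=[0,256,0,14]
After op 7 (push 15): stack=[15] mem=[0,256,0,14]
After op 8 (dup): stack=[15,15] mem=[0,256,0,14]
After op 9 (-): stack=[0] mem=[0,256,0,14]
After op 10 (push 20): stack=[0,20] mem=[0,256,0,14]
After op 11 (RCL M3): stack=[0,20,14] mem=[0,256,0,14]
After op 12 (swap): stack=[0,14,20] mem=[0,256,0,14]
After op 13 (-): stack=[0,-6] mem=[0,256,0,14]
After op 14 (-): stack=[6] mem=[0,256,0,14]
After op 15 (dup): stack=[6,6] mem=[0,256,0,14]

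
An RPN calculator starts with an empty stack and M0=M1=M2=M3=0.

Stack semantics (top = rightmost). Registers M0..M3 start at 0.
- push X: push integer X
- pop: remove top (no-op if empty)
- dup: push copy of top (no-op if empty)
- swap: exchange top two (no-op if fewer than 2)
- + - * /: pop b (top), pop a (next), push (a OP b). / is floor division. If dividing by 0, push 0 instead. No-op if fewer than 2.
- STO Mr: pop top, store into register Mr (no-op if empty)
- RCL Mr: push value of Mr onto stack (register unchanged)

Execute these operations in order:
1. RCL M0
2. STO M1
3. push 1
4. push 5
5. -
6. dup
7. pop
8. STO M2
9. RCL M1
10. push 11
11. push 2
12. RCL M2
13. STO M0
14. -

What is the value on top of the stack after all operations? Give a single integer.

Answer: 9

Derivation:
After op 1 (RCL M0): stack=[0] mem=[0,0,0,0]
After op 2 (STO M1): stack=[empty] mem=[0,0,0,0]
After op 3 (push 1): stack=[1] mem=[0,0,0,0]
After op 4 (push 5): stack=[1,5] mem=[0,0,0,0]
After op 5 (-): stack=[-4] mem=[0,0,0,0]
After op 6 (dup): stack=[-4,-4] mem=[0,0,0,0]
After op 7 (pop): stack=[-4] mem=[0,0,0,0]
After op 8 (STO M2): stack=[empty] mem=[0,0,-4,0]
After op 9 (RCL M1): stack=[0] mem=[0,0,-4,0]
After op 10 (push 11): stack=[0,11] mem=[0,0,-4,0]
After op 11 (push 2): stack=[0,11,2] mem=[0,0,-4,0]
After op 12 (RCL M2): stack=[0,11,2,-4] mem=[0,0,-4,0]
After op 13 (STO M0): stack=[0,11,2] mem=[-4,0,-4,0]
After op 14 (-): stack=[0,9] mem=[-4,0,-4,0]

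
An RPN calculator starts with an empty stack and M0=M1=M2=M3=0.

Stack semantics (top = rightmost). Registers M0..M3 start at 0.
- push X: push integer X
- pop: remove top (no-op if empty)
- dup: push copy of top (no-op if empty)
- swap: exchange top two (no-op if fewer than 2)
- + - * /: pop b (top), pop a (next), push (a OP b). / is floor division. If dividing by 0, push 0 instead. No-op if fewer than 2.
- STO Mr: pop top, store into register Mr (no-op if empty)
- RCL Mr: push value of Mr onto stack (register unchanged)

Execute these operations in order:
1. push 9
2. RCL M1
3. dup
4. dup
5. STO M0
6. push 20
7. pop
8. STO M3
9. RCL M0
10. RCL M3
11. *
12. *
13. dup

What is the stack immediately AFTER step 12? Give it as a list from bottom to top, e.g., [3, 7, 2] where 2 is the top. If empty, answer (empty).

After op 1 (push 9): stack=[9] mem=[0,0,0,0]
After op 2 (RCL M1): stack=[9,0] mem=[0,0,0,0]
After op 3 (dup): stack=[9,0,0] mem=[0,0,0,0]
After op 4 (dup): stack=[9,0,0,0] mem=[0,0,0,0]
After op 5 (STO M0): stack=[9,0,0] mem=[0,0,0,0]
After op 6 (push 20): stack=[9,0,0,20] mem=[0,0,0,0]
After op 7 (pop): stack=[9,0,0] mem=[0,0,0,0]
After op 8 (STO M3): stack=[9,0] mem=[0,0,0,0]
After op 9 (RCL M0): stack=[9,0,0] mem=[0,0,0,0]
After op 10 (RCL M3): stack=[9,0,0,0] mem=[0,0,0,0]
After op 11 (*): stack=[9,0,0] mem=[0,0,0,0]
After op 12 (*): stack=[9,0] mem=[0,0,0,0]

[9, 0]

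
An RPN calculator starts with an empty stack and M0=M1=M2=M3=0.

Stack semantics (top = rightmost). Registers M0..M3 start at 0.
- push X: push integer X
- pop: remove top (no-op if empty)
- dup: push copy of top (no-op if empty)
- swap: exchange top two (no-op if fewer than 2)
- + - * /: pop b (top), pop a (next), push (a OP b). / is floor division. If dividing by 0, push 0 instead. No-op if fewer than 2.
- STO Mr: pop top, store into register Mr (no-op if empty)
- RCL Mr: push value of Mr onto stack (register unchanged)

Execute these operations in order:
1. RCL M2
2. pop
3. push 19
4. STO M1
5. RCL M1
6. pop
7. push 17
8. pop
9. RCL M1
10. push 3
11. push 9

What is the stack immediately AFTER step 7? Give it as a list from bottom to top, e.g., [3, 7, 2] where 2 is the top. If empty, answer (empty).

After op 1 (RCL M2): stack=[0] mem=[0,0,0,0]
After op 2 (pop): stack=[empty] mem=[0,0,0,0]
After op 3 (push 19): stack=[19] mem=[0,0,0,0]
After op 4 (STO M1): stack=[empty] mem=[0,19,0,0]
After op 5 (RCL M1): stack=[19] mem=[0,19,0,0]
After op 6 (pop): stack=[empty] mem=[0,19,0,0]
After op 7 (push 17): stack=[17] mem=[0,19,0,0]

[17]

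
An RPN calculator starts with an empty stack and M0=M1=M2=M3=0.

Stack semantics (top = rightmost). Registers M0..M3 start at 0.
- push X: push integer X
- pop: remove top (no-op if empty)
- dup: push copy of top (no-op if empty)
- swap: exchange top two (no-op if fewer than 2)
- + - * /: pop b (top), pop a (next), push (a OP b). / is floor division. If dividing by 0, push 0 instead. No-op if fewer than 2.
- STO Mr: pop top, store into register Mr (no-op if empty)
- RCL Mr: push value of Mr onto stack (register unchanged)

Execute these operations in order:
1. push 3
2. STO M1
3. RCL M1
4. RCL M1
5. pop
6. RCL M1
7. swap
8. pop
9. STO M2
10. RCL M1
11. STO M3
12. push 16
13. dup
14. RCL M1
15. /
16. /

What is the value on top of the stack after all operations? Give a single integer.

After op 1 (push 3): stack=[3] mem=[0,0,0,0]
After op 2 (STO M1): stack=[empty] mem=[0,3,0,0]
After op 3 (RCL M1): stack=[3] mem=[0,3,0,0]
After op 4 (RCL M1): stack=[3,3] mem=[0,3,0,0]
After op 5 (pop): stack=[3] mem=[0,3,0,0]
After op 6 (RCL M1): stack=[3,3] mem=[0,3,0,0]
After op 7 (swap): stack=[3,3] mem=[0,3,0,0]
After op 8 (pop): stack=[3] mem=[0,3,0,0]
After op 9 (STO M2): stack=[empty] mem=[0,3,3,0]
After op 10 (RCL M1): stack=[3] mem=[0,3,3,0]
After op 11 (STO M3): stack=[empty] mem=[0,3,3,3]
After op 12 (push 16): stack=[16] mem=[0,3,3,3]
After op 13 (dup): stack=[16,16] mem=[0,3,3,3]
After op 14 (RCL M1): stack=[16,16,3] mem=[0,3,3,3]
After op 15 (/): stack=[16,5] mem=[0,3,3,3]
After op 16 (/): stack=[3] mem=[0,3,3,3]

Answer: 3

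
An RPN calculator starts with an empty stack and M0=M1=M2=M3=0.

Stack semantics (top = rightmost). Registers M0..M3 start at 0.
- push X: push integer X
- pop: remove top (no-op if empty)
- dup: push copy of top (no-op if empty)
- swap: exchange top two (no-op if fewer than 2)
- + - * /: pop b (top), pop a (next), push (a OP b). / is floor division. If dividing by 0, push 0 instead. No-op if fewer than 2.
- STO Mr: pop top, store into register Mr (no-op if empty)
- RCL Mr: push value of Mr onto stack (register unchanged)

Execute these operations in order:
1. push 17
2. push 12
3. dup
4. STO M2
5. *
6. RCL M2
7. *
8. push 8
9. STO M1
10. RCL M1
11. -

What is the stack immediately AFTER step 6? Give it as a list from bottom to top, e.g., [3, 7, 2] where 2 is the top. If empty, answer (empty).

After op 1 (push 17): stack=[17] mem=[0,0,0,0]
After op 2 (push 12): stack=[17,12] mem=[0,0,0,0]
After op 3 (dup): stack=[17,12,12] mem=[0,0,0,0]
After op 4 (STO M2): stack=[17,12] mem=[0,0,12,0]
After op 5 (*): stack=[204] mem=[0,0,12,0]
After op 6 (RCL M2): stack=[204,12] mem=[0,0,12,0]

[204, 12]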